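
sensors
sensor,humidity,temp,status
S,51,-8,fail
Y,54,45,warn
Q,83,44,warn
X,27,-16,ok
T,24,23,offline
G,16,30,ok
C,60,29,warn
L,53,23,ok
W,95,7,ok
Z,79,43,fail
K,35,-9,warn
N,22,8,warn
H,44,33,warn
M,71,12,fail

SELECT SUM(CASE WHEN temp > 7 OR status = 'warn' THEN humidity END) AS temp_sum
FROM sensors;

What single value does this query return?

sensor=S: ✗
sensor=Y: ✓ → 54
sensor=Q: ✓ → 83
sensor=X: ✗
sensor=T: ✓ → 24
sensor=G: ✓ → 16
sensor=C: ✓ → 60
sensor=L: ✓ → 53
sensor=W: ✗
sensor=Z: ✓ → 79
sensor=K: ✓ → 35
sensor=N: ✓ → 22
sensor=H: ✓ → 44
sensor=M: ✓ → 71
temp_sum = 54 + 83 + 24 + 16 + 60 + 53 + 79 + 35 + 22 + 44 + 71 = 541

541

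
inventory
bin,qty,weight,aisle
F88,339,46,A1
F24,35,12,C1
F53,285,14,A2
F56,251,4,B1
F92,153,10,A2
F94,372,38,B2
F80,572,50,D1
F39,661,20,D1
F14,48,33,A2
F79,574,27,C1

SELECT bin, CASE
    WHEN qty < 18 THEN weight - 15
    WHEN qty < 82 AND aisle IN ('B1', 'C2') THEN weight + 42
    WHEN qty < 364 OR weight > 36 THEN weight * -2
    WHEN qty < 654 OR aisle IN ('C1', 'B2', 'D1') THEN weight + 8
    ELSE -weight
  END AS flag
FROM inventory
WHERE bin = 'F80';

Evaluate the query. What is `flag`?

bin = F80: qty=572, weight=50, aisle=D1.
qty < 18 → false
qty < 82 AND aisle IN ('B1', 'C2') → false
qty < 364 OR weight > 36 → true → -100

-100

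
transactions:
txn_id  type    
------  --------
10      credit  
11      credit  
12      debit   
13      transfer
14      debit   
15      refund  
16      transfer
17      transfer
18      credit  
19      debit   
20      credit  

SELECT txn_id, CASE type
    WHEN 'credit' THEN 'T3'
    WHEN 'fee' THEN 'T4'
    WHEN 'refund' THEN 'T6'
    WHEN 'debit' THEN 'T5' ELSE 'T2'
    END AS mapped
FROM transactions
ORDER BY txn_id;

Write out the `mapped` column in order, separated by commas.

txn_id=10: type='credit' → T3
txn_id=11: type='credit' → T3
txn_id=12: type='debit' → T5
txn_id=13: ELSE → T2
txn_id=14: type='debit' → T5
txn_id=15: type='refund' → T6
txn_id=16: ELSE → T2
txn_id=17: ELSE → T2
txn_id=18: type='credit' → T3
txn_id=19: type='debit' → T5
txn_id=20: type='credit' → T3

T3, T3, T5, T2, T5, T6, T2, T2, T3, T5, T3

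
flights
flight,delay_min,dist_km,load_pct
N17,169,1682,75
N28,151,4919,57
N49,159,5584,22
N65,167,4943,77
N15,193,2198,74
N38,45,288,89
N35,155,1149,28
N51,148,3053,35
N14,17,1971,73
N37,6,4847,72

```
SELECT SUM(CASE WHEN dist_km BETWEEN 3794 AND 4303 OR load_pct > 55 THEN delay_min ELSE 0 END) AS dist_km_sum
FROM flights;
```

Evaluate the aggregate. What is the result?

flight=N17: ✓ → 169
flight=N28: ✓ → 151
flight=N49: ✗
flight=N65: ✓ → 167
flight=N15: ✓ → 193
flight=N38: ✓ → 45
flight=N35: ✗
flight=N51: ✗
flight=N14: ✓ → 17
flight=N37: ✓ → 6
dist_km_sum = 169 + 151 + 167 + 193 + 45 + 17 + 6 = 748

748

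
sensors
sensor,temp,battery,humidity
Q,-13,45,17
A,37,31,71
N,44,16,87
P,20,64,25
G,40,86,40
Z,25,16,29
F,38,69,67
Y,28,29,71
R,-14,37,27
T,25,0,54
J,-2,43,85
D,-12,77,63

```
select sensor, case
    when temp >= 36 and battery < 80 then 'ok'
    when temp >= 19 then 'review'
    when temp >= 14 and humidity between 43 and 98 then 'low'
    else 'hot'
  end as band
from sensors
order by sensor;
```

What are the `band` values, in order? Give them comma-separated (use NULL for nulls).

sensor=A: temp >= 36 and battery < 80 → ok
sensor=D: ELSE → hot
sensor=F: temp >= 36 and battery < 80 → ok
sensor=G: temp >= 19 → review
sensor=J: ELSE → hot
sensor=N: temp >= 36 and battery < 80 → ok
sensor=P: temp >= 19 → review
sensor=Q: ELSE → hot
sensor=R: ELSE → hot
sensor=T: temp >= 19 → review
sensor=Y: temp >= 19 → review
sensor=Z: temp >= 19 → review

ok, hot, ok, review, hot, ok, review, hot, hot, review, review, review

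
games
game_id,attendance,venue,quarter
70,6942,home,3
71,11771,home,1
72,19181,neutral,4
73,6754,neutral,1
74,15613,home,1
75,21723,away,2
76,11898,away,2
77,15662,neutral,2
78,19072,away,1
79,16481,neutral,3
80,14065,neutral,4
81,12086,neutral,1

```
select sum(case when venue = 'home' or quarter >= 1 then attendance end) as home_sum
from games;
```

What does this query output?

game_id=70: ✓ → 6942
game_id=71: ✓ → 11771
game_id=72: ✓ → 19181
game_id=73: ✓ → 6754
game_id=74: ✓ → 15613
game_id=75: ✓ → 21723
game_id=76: ✓ → 11898
game_id=77: ✓ → 15662
game_id=78: ✓ → 19072
game_id=79: ✓ → 16481
game_id=80: ✓ → 14065
game_id=81: ✓ → 12086
home_sum = 6942 + 11771 + 19181 + 6754 + 15613 + 21723 + 11898 + 15662 + 19072 + 16481 + 14065 + 12086 = 171248

171248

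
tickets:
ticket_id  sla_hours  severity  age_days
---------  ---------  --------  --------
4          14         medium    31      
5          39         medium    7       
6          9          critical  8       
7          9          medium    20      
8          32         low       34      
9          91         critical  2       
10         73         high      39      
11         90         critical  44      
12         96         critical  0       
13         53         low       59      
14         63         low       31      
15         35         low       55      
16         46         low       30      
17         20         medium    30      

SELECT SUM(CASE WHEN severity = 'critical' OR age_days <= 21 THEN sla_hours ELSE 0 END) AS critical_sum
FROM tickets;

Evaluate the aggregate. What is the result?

ticket_id=4: ✗
ticket_id=5: ✓ → 39
ticket_id=6: ✓ → 9
ticket_id=7: ✓ → 9
ticket_id=8: ✗
ticket_id=9: ✓ → 91
ticket_id=10: ✗
ticket_id=11: ✓ → 90
ticket_id=12: ✓ → 96
ticket_id=13: ✗
ticket_id=14: ✗
ticket_id=15: ✗
ticket_id=16: ✗
ticket_id=17: ✗
critical_sum = 39 + 9 + 9 + 91 + 90 + 96 = 334

334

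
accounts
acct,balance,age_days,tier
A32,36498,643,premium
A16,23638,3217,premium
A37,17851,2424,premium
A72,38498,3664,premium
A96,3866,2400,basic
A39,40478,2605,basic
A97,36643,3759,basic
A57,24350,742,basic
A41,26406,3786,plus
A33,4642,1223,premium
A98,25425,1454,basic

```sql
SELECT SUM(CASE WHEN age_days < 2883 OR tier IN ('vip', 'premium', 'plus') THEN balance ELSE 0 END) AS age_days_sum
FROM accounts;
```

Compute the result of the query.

241652

acct=A32: ✓ → 36498
acct=A16: ✓ → 23638
acct=A37: ✓ → 17851
acct=A72: ✓ → 38498
acct=A96: ✓ → 3866
acct=A39: ✓ → 40478
acct=A97: ✗
acct=A57: ✓ → 24350
acct=A41: ✓ → 26406
acct=A33: ✓ → 4642
acct=A98: ✓ → 25425
age_days_sum = 36498 + 23638 + 17851 + 38498 + 3866 + 40478 + 24350 + 26406 + 4642 + 25425 = 241652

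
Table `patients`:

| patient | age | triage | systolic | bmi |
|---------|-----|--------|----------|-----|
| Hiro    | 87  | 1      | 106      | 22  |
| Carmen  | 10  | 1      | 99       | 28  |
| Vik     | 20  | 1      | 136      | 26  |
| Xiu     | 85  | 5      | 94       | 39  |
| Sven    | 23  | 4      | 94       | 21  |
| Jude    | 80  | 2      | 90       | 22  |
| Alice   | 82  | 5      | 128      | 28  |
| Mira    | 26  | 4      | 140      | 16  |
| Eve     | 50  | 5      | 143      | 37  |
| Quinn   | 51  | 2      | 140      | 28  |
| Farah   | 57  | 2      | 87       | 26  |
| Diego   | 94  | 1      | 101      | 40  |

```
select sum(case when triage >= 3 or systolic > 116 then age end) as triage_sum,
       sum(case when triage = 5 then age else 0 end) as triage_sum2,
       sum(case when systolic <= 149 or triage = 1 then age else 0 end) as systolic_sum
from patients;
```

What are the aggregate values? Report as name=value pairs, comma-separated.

[triage_sum: triage >= 3 or systolic > 116]
patient=Hiro: ✗
patient=Carmen: ✗
patient=Vik: ✓ → 20
patient=Xiu: ✓ → 85
patient=Sven: ✓ → 23
patient=Jude: ✗
patient=Alice: ✓ → 82
patient=Mira: ✓ → 26
patient=Eve: ✓ → 50
patient=Quinn: ✓ → 51
patient=Farah: ✗
patient=Diego: ✗
triage_sum = 20 + 85 + 23 + 82 + 26 + 50 + 51 = 337
—
[triage_sum2: triage = 5]
patient=Hiro: ✗
patient=Carmen: ✗
patient=Vik: ✗
patient=Xiu: ✓ → 85
patient=Sven: ✗
patient=Jude: ✗
patient=Alice: ✓ → 82
patient=Mira: ✗
patient=Eve: ✓ → 50
patient=Quinn: ✗
patient=Farah: ✗
patient=Diego: ✗
triage_sum2 = 85 + 82 + 50 = 217
—
[systolic_sum: systolic <= 149 or triage = 1]
patient=Hiro: ✓ → 87
patient=Carmen: ✓ → 10
patient=Vik: ✓ → 20
patient=Xiu: ✓ → 85
patient=Sven: ✓ → 23
patient=Jude: ✓ → 80
patient=Alice: ✓ → 82
patient=Mira: ✓ → 26
patient=Eve: ✓ → 50
patient=Quinn: ✓ → 51
patient=Farah: ✓ → 57
patient=Diego: ✓ → 94
systolic_sum = 87 + 10 + 20 + 85 + 23 + 80 + 82 + 26 + 50 + 51 + 57 + 94 = 665

triage_sum=337, triage_sum2=217, systolic_sum=665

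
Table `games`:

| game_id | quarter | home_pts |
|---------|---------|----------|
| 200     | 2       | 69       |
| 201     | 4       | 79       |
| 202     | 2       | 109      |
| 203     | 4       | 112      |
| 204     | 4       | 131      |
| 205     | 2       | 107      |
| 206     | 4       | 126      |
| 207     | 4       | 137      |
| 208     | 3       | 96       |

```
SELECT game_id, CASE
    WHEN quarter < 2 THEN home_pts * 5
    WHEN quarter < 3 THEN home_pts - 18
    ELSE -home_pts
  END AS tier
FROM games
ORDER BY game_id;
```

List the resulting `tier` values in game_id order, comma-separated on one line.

51, -79, 91, -112, -131, 89, -126, -137, -96

game_id=200: quarter < 3 → 51
game_id=201: ELSE → -79
game_id=202: quarter < 3 → 91
game_id=203: ELSE → -112
game_id=204: ELSE → -131
game_id=205: quarter < 3 → 89
game_id=206: ELSE → -126
game_id=207: ELSE → -137
game_id=208: ELSE → -96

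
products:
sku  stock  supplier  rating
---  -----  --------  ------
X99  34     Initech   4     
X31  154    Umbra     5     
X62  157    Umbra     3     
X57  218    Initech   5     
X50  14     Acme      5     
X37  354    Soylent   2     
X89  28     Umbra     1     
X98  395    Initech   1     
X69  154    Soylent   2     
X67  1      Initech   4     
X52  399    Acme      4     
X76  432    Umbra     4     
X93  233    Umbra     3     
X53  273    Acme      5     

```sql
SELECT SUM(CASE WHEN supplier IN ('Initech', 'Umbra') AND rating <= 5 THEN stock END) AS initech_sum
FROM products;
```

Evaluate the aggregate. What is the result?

1652

sku=X99: ✓ → 34
sku=X31: ✓ → 154
sku=X62: ✓ → 157
sku=X57: ✓ → 218
sku=X50: ✗
sku=X37: ✗
sku=X89: ✓ → 28
sku=X98: ✓ → 395
sku=X69: ✗
sku=X67: ✓ → 1
sku=X52: ✗
sku=X76: ✓ → 432
sku=X93: ✓ → 233
sku=X53: ✗
initech_sum = 34 + 154 + 157 + 218 + 28 + 395 + 1 + 432 + 233 = 1652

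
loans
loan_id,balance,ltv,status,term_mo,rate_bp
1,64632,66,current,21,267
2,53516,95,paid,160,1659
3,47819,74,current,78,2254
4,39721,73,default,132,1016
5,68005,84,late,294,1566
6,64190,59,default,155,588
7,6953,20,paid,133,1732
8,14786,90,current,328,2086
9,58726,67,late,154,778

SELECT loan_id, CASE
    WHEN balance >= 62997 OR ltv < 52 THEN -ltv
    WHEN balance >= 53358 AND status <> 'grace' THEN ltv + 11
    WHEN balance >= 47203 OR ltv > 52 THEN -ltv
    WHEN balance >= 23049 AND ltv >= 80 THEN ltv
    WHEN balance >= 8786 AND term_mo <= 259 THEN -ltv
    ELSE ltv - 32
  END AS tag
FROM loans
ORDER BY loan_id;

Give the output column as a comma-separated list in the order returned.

-66, 106, -74, -73, -84, -59, -20, -90, 78

loan_id=1: balance >= 62997 OR ltv < 52 → -66
loan_id=2: balance >= 53358 AND status <> 'grace' → 106
loan_id=3: balance >= 47203 OR ltv > 52 → -74
loan_id=4: balance >= 47203 OR ltv > 52 → -73
loan_id=5: balance >= 62997 OR ltv < 52 → -84
loan_id=6: balance >= 62997 OR ltv < 52 → -59
loan_id=7: balance >= 62997 OR ltv < 52 → -20
loan_id=8: balance >= 47203 OR ltv > 52 → -90
loan_id=9: balance >= 53358 AND status <> 'grace' → 78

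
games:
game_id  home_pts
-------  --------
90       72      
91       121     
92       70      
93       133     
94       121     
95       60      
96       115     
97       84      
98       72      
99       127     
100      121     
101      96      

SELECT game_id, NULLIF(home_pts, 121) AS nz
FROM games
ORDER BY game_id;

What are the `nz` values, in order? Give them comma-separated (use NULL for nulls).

game_id=90: home_pts=72 vs 121: differ → 72
game_id=91: home_pts=121 vs 121: equal → NULL
game_id=92: home_pts=70 vs 121: differ → 70
game_id=93: home_pts=133 vs 121: differ → 133
game_id=94: home_pts=121 vs 121: equal → NULL
game_id=95: home_pts=60 vs 121: differ → 60
game_id=96: home_pts=115 vs 121: differ → 115
game_id=97: home_pts=84 vs 121: differ → 84
game_id=98: home_pts=72 vs 121: differ → 72
game_id=99: home_pts=127 vs 121: differ → 127
game_id=100: home_pts=121 vs 121: equal → NULL
game_id=101: home_pts=96 vs 121: differ → 96

72, NULL, 70, 133, NULL, 60, 115, 84, 72, 127, NULL, 96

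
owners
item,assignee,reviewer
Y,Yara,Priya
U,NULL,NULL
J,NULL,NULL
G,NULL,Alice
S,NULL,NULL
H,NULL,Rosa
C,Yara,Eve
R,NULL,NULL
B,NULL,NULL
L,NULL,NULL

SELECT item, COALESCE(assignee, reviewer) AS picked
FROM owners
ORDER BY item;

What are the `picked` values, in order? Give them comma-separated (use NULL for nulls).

item=B: assignee=NULL, reviewer=NULL (all NULL) → NULL
item=C: assignee=Yara → Yara
item=G: assignee=NULL, reviewer=Alice → Alice
item=H: assignee=NULL, reviewer=Rosa → Rosa
item=J: assignee=NULL, reviewer=NULL (all NULL) → NULL
item=L: assignee=NULL, reviewer=NULL (all NULL) → NULL
item=R: assignee=NULL, reviewer=NULL (all NULL) → NULL
item=S: assignee=NULL, reviewer=NULL (all NULL) → NULL
item=U: assignee=NULL, reviewer=NULL (all NULL) → NULL
item=Y: assignee=Yara → Yara

NULL, Yara, Alice, Rosa, NULL, NULL, NULL, NULL, NULL, Yara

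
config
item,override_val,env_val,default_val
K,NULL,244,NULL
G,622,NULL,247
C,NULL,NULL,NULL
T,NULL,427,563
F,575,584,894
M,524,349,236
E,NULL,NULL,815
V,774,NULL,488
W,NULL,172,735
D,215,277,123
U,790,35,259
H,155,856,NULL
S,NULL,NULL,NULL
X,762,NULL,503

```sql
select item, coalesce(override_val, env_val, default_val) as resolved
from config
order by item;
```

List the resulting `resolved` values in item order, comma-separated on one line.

item=C: override_val=NULL, env_val=NULL, default_val=NULL (all NULL) → NULL
item=D: override_val=215 → 215
item=E: override_val=NULL, env_val=NULL, default_val=815 → 815
item=F: override_val=575 → 575
item=G: override_val=622 → 622
item=H: override_val=155 → 155
item=K: override_val=NULL, env_val=244 → 244
item=M: override_val=524 → 524
item=S: override_val=NULL, env_val=NULL, default_val=NULL (all NULL) → NULL
item=T: override_val=NULL, env_val=427 → 427
item=U: override_val=790 → 790
item=V: override_val=774 → 774
item=W: override_val=NULL, env_val=172 → 172
item=X: override_val=762 → 762

NULL, 215, 815, 575, 622, 155, 244, 524, NULL, 427, 790, 774, 172, 762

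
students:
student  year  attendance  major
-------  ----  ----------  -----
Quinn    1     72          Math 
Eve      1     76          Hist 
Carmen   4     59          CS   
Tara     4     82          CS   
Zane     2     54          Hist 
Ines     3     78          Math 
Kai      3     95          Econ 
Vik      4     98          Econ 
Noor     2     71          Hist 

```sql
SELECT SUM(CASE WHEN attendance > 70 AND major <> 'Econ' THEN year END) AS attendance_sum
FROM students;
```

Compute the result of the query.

student=Quinn: ✓ → 1
student=Eve: ✓ → 1
student=Carmen: ✗
student=Tara: ✓ → 4
student=Zane: ✗
student=Ines: ✓ → 3
student=Kai: ✗
student=Vik: ✗
student=Noor: ✓ → 2
attendance_sum = 1 + 1 + 4 + 3 + 2 = 11

11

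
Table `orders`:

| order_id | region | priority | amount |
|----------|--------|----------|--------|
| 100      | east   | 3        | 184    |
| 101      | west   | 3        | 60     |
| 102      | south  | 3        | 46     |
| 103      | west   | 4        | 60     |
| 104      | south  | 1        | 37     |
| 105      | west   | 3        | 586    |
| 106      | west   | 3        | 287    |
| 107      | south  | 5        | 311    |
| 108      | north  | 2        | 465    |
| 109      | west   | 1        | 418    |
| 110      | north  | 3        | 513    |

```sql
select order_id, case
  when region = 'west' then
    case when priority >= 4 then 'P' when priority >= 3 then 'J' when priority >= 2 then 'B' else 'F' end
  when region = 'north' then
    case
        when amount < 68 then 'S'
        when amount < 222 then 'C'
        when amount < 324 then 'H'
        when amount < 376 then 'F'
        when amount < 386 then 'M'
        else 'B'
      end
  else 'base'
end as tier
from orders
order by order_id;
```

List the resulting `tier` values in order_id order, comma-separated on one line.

base, J, base, P, base, J, J, base, B, F, B

order_id=100: region='east' → outer ELSE → base
order_id=101: region='west' → inner[priority >= 3] → J
order_id=102: region='south' → outer ELSE → base
order_id=103: region='west' → inner[priority >= 4] → P
order_id=104: region='south' → outer ELSE → base
order_id=105: region='west' → inner[priority >= 3] → J
order_id=106: region='west' → inner[priority >= 3] → J
order_id=107: region='south' → outer ELSE → base
order_id=108: region='north' → inner[ELSE] → B
order_id=109: region='west' → inner[ELSE] → F
order_id=110: region='north' → inner[ELSE] → B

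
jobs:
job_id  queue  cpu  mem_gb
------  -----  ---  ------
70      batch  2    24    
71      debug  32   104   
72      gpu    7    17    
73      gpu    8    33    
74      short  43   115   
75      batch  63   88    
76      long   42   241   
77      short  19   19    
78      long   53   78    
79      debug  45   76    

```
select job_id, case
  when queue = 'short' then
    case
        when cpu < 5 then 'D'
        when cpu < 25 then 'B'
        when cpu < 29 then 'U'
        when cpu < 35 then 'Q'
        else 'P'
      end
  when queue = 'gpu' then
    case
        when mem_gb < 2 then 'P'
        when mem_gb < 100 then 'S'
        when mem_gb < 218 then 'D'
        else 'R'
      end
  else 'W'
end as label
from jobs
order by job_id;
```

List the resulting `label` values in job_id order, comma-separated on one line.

W, W, S, S, P, W, W, B, W, W

job_id=70: queue='batch' → outer ELSE → W
job_id=71: queue='debug' → outer ELSE → W
job_id=72: queue='gpu' → inner[mem_gb < 100] → S
job_id=73: queue='gpu' → inner[mem_gb < 100] → S
job_id=74: queue='short' → inner[ELSE] → P
job_id=75: queue='batch' → outer ELSE → W
job_id=76: queue='long' → outer ELSE → W
job_id=77: queue='short' → inner[cpu < 25] → B
job_id=78: queue='long' → outer ELSE → W
job_id=79: queue='debug' → outer ELSE → W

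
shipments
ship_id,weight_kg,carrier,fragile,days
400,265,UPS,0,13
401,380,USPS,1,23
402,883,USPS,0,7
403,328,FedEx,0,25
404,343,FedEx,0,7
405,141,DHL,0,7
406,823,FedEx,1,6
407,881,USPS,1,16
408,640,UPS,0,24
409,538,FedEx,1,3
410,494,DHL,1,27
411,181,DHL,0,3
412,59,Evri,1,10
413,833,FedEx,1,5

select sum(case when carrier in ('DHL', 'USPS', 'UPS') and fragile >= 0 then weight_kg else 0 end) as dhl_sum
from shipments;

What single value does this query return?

3865

ship_id=400: ✓ → 265
ship_id=401: ✓ → 380
ship_id=402: ✓ → 883
ship_id=403: ✗
ship_id=404: ✗
ship_id=405: ✓ → 141
ship_id=406: ✗
ship_id=407: ✓ → 881
ship_id=408: ✓ → 640
ship_id=409: ✗
ship_id=410: ✓ → 494
ship_id=411: ✓ → 181
ship_id=412: ✗
ship_id=413: ✗
dhl_sum = 265 + 380 + 883 + 141 + 881 + 640 + 494 + 181 = 3865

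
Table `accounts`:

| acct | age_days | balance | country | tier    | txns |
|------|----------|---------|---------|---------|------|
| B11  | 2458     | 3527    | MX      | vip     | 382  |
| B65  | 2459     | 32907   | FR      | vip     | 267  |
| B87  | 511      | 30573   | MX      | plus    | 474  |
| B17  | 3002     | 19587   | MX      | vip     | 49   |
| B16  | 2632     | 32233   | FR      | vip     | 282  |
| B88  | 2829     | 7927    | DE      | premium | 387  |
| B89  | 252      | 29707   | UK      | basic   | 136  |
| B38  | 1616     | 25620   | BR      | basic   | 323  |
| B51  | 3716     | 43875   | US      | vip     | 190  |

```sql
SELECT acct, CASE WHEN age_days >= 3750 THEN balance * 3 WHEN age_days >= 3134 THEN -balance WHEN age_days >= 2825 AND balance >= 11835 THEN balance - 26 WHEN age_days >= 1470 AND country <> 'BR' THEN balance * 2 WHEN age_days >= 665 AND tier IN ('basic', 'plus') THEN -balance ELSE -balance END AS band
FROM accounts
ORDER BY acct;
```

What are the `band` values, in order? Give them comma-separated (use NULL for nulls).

acct=B11: age_days >= 1470 AND country <> 'BR' → 7054
acct=B16: age_days >= 1470 AND country <> 'BR' → 64466
acct=B17: age_days >= 2825 AND balance >= 11835 → 19561
acct=B38: age_days >= 665 AND tier IN ('basic', 'plus') → -25620
acct=B51: age_days >= 3134 → -43875
acct=B65: age_days >= 1470 AND country <> 'BR' → 65814
acct=B87: ELSE → -30573
acct=B88: age_days >= 1470 AND country <> 'BR' → 15854
acct=B89: ELSE → -29707

7054, 64466, 19561, -25620, -43875, 65814, -30573, 15854, -29707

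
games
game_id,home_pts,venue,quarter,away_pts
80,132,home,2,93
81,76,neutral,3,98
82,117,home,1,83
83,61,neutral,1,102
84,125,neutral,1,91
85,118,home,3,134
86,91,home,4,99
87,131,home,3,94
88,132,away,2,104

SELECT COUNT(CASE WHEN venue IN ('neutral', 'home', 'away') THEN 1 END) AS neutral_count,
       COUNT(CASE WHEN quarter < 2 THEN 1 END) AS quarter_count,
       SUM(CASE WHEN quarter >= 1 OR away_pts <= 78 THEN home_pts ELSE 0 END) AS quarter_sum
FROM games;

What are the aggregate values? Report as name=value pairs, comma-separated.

neutral_count=9, quarter_count=3, quarter_sum=983

[neutral_count: venue IN ('neutral', 'home', 'away')]
game_id=80: ✓ → 1
game_id=81: ✓ → 1
game_id=82: ✓ → 1
game_id=83: ✓ → 1
game_id=84: ✓ → 1
game_id=85: ✓ → 1
game_id=86: ✓ → 1
game_id=87: ✓ → 1
game_id=88: ✓ → 1
neutral_count = COUNT(1, 1, 1, 1, 1, 1, 1, 1, 1) = 9
—
[quarter_count: quarter < 2]
game_id=80: ✗
game_id=81: ✗
game_id=82: ✓ → 1
game_id=83: ✓ → 1
game_id=84: ✓ → 1
game_id=85: ✗
game_id=86: ✗
game_id=87: ✗
game_id=88: ✗
quarter_count = COUNT(1, 1, 1) = 3
—
[quarter_sum: quarter >= 1 OR away_pts <= 78]
game_id=80: ✓ → 132
game_id=81: ✓ → 76
game_id=82: ✓ → 117
game_id=83: ✓ → 61
game_id=84: ✓ → 125
game_id=85: ✓ → 118
game_id=86: ✓ → 91
game_id=87: ✓ → 131
game_id=88: ✓ → 132
quarter_sum = 132 + 76 + 117 + 61 + 125 + 118 + 91 + 131 + 132 = 983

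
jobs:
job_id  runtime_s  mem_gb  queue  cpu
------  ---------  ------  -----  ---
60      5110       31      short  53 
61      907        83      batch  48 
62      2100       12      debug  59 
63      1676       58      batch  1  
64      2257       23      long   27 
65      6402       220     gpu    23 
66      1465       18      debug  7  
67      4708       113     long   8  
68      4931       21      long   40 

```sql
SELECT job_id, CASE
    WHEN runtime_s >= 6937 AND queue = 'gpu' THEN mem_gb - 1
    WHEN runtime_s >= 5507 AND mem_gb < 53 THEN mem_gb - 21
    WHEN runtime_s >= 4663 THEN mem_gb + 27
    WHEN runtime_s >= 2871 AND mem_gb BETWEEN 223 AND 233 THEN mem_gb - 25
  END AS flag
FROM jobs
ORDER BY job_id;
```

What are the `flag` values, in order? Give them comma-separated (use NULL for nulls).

job_id=60: runtime_s >= 4663 → 58
job_id=61: (no match → NULL) → NULL
job_id=62: (no match → NULL) → NULL
job_id=63: (no match → NULL) → NULL
job_id=64: (no match → NULL) → NULL
job_id=65: runtime_s >= 4663 → 247
job_id=66: (no match → NULL) → NULL
job_id=67: runtime_s >= 4663 → 140
job_id=68: runtime_s >= 4663 → 48

58, NULL, NULL, NULL, NULL, 247, NULL, 140, 48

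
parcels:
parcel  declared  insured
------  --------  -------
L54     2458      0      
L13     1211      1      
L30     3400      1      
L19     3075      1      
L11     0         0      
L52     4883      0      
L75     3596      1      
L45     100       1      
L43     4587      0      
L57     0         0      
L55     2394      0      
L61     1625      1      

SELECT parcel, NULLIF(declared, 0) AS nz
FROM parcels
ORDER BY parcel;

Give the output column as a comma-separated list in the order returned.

parcel=L11: declared=0 vs 0: equal → NULL
parcel=L13: declared=1211 vs 0: differ → 1211
parcel=L19: declared=3075 vs 0: differ → 3075
parcel=L30: declared=3400 vs 0: differ → 3400
parcel=L43: declared=4587 vs 0: differ → 4587
parcel=L45: declared=100 vs 0: differ → 100
parcel=L52: declared=4883 vs 0: differ → 4883
parcel=L54: declared=2458 vs 0: differ → 2458
parcel=L55: declared=2394 vs 0: differ → 2394
parcel=L57: declared=0 vs 0: equal → NULL
parcel=L61: declared=1625 vs 0: differ → 1625
parcel=L75: declared=3596 vs 0: differ → 3596

NULL, 1211, 3075, 3400, 4587, 100, 4883, 2458, 2394, NULL, 1625, 3596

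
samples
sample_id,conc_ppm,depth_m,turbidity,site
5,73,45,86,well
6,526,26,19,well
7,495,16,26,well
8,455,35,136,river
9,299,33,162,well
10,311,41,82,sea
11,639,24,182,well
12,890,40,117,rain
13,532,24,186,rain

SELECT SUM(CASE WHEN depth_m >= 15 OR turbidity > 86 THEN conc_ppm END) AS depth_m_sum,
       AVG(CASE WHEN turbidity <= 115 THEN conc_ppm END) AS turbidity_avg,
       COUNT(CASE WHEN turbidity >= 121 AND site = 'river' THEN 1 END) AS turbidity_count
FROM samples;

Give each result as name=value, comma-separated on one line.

[depth_m_sum: depth_m >= 15 OR turbidity > 86]
sample_id=5: ✓ → 73
sample_id=6: ✓ → 526
sample_id=7: ✓ → 495
sample_id=8: ✓ → 455
sample_id=9: ✓ → 299
sample_id=10: ✓ → 311
sample_id=11: ✓ → 639
sample_id=12: ✓ → 890
sample_id=13: ✓ → 532
depth_m_sum = 73 + 526 + 495 + 455 + 299 + 311 + 639 + 890 + 532 = 4220
—
[turbidity_avg: turbidity <= 115]
sample_id=5: ✓ → 73
sample_id=6: ✓ → 526
sample_id=7: ✓ → 495
sample_id=8: ✗
sample_id=9: ✗
sample_id=10: ✓ → 311
sample_id=11: ✗
sample_id=12: ✗
sample_id=13: ✗
turbidity_avg = (73 + 526 + 495 + 311) / 4 = 351.25
—
[turbidity_count: turbidity >= 121 AND site = 'river']
sample_id=5: ✗
sample_id=6: ✗
sample_id=7: ✗
sample_id=8: ✓ → 1
sample_id=9: ✗
sample_id=10: ✗
sample_id=11: ✗
sample_id=12: ✗
sample_id=13: ✗
turbidity_count = COUNT(1) = 1

depth_m_sum=4220, turbidity_avg=351.25, turbidity_count=1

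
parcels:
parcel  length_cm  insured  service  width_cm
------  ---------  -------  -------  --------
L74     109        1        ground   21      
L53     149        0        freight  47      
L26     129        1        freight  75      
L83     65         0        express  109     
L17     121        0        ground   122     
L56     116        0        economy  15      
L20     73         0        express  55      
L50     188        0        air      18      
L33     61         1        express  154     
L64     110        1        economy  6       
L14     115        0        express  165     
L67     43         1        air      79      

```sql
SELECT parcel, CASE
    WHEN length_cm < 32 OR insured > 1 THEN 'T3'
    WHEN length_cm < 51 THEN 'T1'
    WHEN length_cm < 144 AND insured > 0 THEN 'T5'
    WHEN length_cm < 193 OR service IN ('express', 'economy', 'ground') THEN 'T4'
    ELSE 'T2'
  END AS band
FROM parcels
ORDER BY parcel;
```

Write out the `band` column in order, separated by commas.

parcel=L14: length_cm < 193 OR service IN ('express', 'economy', 'ground') → T4
parcel=L17: length_cm < 193 OR service IN ('express', 'economy', 'ground') → T4
parcel=L20: length_cm < 193 OR service IN ('express', 'economy', 'ground') → T4
parcel=L26: length_cm < 144 AND insured > 0 → T5
parcel=L33: length_cm < 144 AND insured > 0 → T5
parcel=L50: length_cm < 193 OR service IN ('express', 'economy', 'ground') → T4
parcel=L53: length_cm < 193 OR service IN ('express', 'economy', 'ground') → T4
parcel=L56: length_cm < 193 OR service IN ('express', 'economy', 'ground') → T4
parcel=L64: length_cm < 144 AND insured > 0 → T5
parcel=L67: length_cm < 51 → T1
parcel=L74: length_cm < 144 AND insured > 0 → T5
parcel=L83: length_cm < 193 OR service IN ('express', 'economy', 'ground') → T4

T4, T4, T4, T5, T5, T4, T4, T4, T5, T1, T5, T4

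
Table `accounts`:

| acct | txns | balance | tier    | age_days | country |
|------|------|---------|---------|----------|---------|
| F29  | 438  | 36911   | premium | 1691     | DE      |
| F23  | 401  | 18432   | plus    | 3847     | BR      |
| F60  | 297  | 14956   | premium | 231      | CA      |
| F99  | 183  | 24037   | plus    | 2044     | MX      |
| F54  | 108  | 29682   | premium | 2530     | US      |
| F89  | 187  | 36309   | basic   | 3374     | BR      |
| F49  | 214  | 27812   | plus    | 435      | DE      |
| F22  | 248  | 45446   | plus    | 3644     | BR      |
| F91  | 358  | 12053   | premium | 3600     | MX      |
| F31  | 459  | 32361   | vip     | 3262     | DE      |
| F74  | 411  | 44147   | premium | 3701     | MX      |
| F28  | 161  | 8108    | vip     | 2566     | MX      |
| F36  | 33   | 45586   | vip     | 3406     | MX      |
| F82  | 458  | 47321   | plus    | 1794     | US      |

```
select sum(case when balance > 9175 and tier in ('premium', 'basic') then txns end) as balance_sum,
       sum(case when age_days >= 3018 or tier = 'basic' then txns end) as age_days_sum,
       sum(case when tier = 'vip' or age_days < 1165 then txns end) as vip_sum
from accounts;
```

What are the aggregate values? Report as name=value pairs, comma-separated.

[balance_sum: balance > 9175 and tier in ('premium', 'basic')]
acct=F29: ✓ → 438
acct=F23: ✗
acct=F60: ✓ → 297
acct=F99: ✗
acct=F54: ✓ → 108
acct=F89: ✓ → 187
acct=F49: ✗
acct=F22: ✗
acct=F91: ✓ → 358
acct=F31: ✗
acct=F74: ✓ → 411
acct=F28: ✗
acct=F36: ✗
acct=F82: ✗
balance_sum = 438 + 297 + 108 + 187 + 358 + 411 = 1799
—
[age_days_sum: age_days >= 3018 or tier = 'basic']
acct=F29: ✗
acct=F23: ✓ → 401
acct=F60: ✗
acct=F99: ✗
acct=F54: ✗
acct=F89: ✓ → 187
acct=F49: ✗
acct=F22: ✓ → 248
acct=F91: ✓ → 358
acct=F31: ✓ → 459
acct=F74: ✓ → 411
acct=F28: ✗
acct=F36: ✓ → 33
acct=F82: ✗
age_days_sum = 401 + 187 + 248 + 358 + 459 + 411 + 33 = 2097
—
[vip_sum: tier = 'vip' or age_days < 1165]
acct=F29: ✗
acct=F23: ✗
acct=F60: ✓ → 297
acct=F99: ✗
acct=F54: ✗
acct=F89: ✗
acct=F49: ✓ → 214
acct=F22: ✗
acct=F91: ✗
acct=F31: ✓ → 459
acct=F74: ✗
acct=F28: ✓ → 161
acct=F36: ✓ → 33
acct=F82: ✗
vip_sum = 297 + 214 + 459 + 161 + 33 = 1164

balance_sum=1799, age_days_sum=2097, vip_sum=1164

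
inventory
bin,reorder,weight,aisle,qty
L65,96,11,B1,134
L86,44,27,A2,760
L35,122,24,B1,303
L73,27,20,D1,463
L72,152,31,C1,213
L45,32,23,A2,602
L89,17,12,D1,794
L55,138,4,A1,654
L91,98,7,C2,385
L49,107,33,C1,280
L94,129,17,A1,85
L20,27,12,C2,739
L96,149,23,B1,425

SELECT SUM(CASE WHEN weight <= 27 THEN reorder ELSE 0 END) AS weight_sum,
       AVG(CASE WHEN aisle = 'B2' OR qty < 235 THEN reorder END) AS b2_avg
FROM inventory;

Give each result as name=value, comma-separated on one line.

weight_sum=879, b2_avg=125.6666666667

[weight_sum: weight <= 27]
bin=L65: ✓ → 96
bin=L86: ✓ → 44
bin=L35: ✓ → 122
bin=L73: ✓ → 27
bin=L72: ✗
bin=L45: ✓ → 32
bin=L89: ✓ → 17
bin=L55: ✓ → 138
bin=L91: ✓ → 98
bin=L49: ✗
bin=L94: ✓ → 129
bin=L20: ✓ → 27
bin=L96: ✓ → 149
weight_sum = 96 + 44 + 122 + 27 + 32 + 17 + 138 + 98 + 129 + 27 + 149 = 879
—
[b2_avg: aisle = 'B2' OR qty < 235]
bin=L65: ✓ → 96
bin=L86: ✗
bin=L35: ✗
bin=L73: ✗
bin=L72: ✓ → 152
bin=L45: ✗
bin=L89: ✗
bin=L55: ✗
bin=L91: ✗
bin=L49: ✗
bin=L94: ✓ → 129
bin=L20: ✗
bin=L96: ✗
b2_avg = (96 + 152 + 129) / 3 = 125.6666666667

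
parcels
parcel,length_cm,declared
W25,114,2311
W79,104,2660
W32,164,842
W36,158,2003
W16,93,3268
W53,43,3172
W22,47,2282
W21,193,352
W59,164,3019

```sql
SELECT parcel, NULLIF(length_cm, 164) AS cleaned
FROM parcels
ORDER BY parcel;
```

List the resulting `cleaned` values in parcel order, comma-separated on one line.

93, 193, 47, 114, NULL, 158, 43, NULL, 104

parcel=W16: length_cm=93 vs 164: differ → 93
parcel=W21: length_cm=193 vs 164: differ → 193
parcel=W22: length_cm=47 vs 164: differ → 47
parcel=W25: length_cm=114 vs 164: differ → 114
parcel=W32: length_cm=164 vs 164: equal → NULL
parcel=W36: length_cm=158 vs 164: differ → 158
parcel=W53: length_cm=43 vs 164: differ → 43
parcel=W59: length_cm=164 vs 164: equal → NULL
parcel=W79: length_cm=104 vs 164: differ → 104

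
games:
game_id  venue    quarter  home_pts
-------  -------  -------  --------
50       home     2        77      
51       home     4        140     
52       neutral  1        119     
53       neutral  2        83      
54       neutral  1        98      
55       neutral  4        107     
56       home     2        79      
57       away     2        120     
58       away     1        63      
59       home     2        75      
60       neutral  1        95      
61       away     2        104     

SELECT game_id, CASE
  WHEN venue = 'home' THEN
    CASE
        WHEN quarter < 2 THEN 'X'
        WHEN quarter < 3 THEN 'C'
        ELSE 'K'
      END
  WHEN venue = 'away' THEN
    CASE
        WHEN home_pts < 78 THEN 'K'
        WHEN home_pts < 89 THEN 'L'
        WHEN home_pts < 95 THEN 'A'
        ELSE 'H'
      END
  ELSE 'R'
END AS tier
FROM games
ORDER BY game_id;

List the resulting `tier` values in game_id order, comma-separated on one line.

C, K, R, R, R, R, C, H, K, C, R, H

game_id=50: venue='home' → inner[quarter < 3] → C
game_id=51: venue='home' → inner[ELSE] → K
game_id=52: venue='neutral' → outer ELSE → R
game_id=53: venue='neutral' → outer ELSE → R
game_id=54: venue='neutral' → outer ELSE → R
game_id=55: venue='neutral' → outer ELSE → R
game_id=56: venue='home' → inner[quarter < 3] → C
game_id=57: venue='away' → inner[ELSE] → H
game_id=58: venue='away' → inner[home_pts < 78] → K
game_id=59: venue='home' → inner[quarter < 3] → C
game_id=60: venue='neutral' → outer ELSE → R
game_id=61: venue='away' → inner[ELSE] → H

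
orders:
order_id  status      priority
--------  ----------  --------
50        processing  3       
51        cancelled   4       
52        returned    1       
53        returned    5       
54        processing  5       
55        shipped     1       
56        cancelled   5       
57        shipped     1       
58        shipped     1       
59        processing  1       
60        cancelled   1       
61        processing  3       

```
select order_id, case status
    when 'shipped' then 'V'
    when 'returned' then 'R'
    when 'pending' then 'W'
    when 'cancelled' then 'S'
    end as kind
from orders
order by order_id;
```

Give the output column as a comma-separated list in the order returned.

order_id=50: (no match → NULL) → NULL
order_id=51: status='cancelled' → S
order_id=52: status='returned' → R
order_id=53: status='returned' → R
order_id=54: (no match → NULL) → NULL
order_id=55: status='shipped' → V
order_id=56: status='cancelled' → S
order_id=57: status='shipped' → V
order_id=58: status='shipped' → V
order_id=59: (no match → NULL) → NULL
order_id=60: status='cancelled' → S
order_id=61: (no match → NULL) → NULL

NULL, S, R, R, NULL, V, S, V, V, NULL, S, NULL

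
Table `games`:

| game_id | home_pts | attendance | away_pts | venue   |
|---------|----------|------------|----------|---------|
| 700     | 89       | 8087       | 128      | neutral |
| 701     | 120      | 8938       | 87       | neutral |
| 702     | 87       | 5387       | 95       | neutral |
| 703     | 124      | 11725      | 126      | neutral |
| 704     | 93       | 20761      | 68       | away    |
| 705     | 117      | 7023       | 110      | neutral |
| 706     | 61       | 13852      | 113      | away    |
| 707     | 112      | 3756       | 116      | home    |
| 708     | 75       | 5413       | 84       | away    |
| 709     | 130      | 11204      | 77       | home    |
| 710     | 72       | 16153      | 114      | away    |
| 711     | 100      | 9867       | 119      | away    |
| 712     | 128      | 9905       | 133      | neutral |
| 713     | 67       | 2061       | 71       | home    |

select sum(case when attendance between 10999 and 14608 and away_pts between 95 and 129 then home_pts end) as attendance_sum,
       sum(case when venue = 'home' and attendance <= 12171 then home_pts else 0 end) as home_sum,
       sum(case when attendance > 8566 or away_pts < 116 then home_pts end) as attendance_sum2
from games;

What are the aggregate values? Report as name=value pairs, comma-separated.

attendance_sum=185, home_sum=309, attendance_sum2=1174

[attendance_sum: attendance between 10999 and 14608 and away_pts between 95 and 129]
game_id=700: ✗
game_id=701: ✗
game_id=702: ✗
game_id=703: ✓ → 124
game_id=704: ✗
game_id=705: ✗
game_id=706: ✓ → 61
game_id=707: ✗
game_id=708: ✗
game_id=709: ✗
game_id=710: ✗
game_id=711: ✗
game_id=712: ✗
game_id=713: ✗
attendance_sum = 124 + 61 = 185
—
[home_sum: venue = 'home' and attendance <= 12171]
game_id=700: ✗
game_id=701: ✗
game_id=702: ✗
game_id=703: ✗
game_id=704: ✗
game_id=705: ✗
game_id=706: ✗
game_id=707: ✓ → 112
game_id=708: ✗
game_id=709: ✓ → 130
game_id=710: ✗
game_id=711: ✗
game_id=712: ✗
game_id=713: ✓ → 67
home_sum = 112 + 130 + 67 = 309
—
[attendance_sum2: attendance > 8566 or away_pts < 116]
game_id=700: ✗
game_id=701: ✓ → 120
game_id=702: ✓ → 87
game_id=703: ✓ → 124
game_id=704: ✓ → 93
game_id=705: ✓ → 117
game_id=706: ✓ → 61
game_id=707: ✗
game_id=708: ✓ → 75
game_id=709: ✓ → 130
game_id=710: ✓ → 72
game_id=711: ✓ → 100
game_id=712: ✓ → 128
game_id=713: ✓ → 67
attendance_sum2 = 120 + 87 + 124 + 93 + 117 + 61 + 75 + 130 + 72 + 100 + 128 + 67 = 1174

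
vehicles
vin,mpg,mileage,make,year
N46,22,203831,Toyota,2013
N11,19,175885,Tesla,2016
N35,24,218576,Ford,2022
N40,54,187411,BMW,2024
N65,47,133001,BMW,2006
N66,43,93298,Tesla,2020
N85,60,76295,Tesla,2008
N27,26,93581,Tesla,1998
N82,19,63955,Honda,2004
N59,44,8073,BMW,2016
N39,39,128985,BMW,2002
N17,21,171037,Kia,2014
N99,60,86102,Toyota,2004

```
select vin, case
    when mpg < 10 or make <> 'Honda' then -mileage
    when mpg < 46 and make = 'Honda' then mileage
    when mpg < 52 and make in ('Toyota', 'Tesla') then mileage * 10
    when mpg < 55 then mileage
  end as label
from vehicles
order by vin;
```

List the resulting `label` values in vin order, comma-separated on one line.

vin=N11: mpg < 10 or make <> 'Honda' → -175885
vin=N17: mpg < 10 or make <> 'Honda' → -171037
vin=N27: mpg < 10 or make <> 'Honda' → -93581
vin=N35: mpg < 10 or make <> 'Honda' → -218576
vin=N39: mpg < 10 or make <> 'Honda' → -128985
vin=N40: mpg < 10 or make <> 'Honda' → -187411
vin=N46: mpg < 10 or make <> 'Honda' → -203831
vin=N59: mpg < 10 or make <> 'Honda' → -8073
vin=N65: mpg < 10 or make <> 'Honda' → -133001
vin=N66: mpg < 10 or make <> 'Honda' → -93298
vin=N82: mpg < 46 and make = 'Honda' → 63955
vin=N85: mpg < 10 or make <> 'Honda' → -76295
vin=N99: mpg < 10 or make <> 'Honda' → -86102

-175885, -171037, -93581, -218576, -128985, -187411, -203831, -8073, -133001, -93298, 63955, -76295, -86102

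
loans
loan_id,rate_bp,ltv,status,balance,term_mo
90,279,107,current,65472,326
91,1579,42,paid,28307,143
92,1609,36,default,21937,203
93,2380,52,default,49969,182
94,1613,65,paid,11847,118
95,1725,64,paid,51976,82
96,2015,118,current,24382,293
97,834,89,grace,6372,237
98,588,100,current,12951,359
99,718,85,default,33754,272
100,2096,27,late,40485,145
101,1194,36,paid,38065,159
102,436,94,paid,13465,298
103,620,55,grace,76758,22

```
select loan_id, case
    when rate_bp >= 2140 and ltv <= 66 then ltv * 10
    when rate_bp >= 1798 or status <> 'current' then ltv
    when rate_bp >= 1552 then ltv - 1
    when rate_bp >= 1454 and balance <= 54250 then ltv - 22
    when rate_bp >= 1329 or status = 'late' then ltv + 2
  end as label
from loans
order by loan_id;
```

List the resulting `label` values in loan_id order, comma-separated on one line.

loan_id=90: (no match → NULL) → NULL
loan_id=91: rate_bp >= 1798 or status <> 'current' → 42
loan_id=92: rate_bp >= 1798 or status <> 'current' → 36
loan_id=93: rate_bp >= 2140 and ltv <= 66 → 520
loan_id=94: rate_bp >= 1798 or status <> 'current' → 65
loan_id=95: rate_bp >= 1798 or status <> 'current' → 64
loan_id=96: rate_bp >= 1798 or status <> 'current' → 118
loan_id=97: rate_bp >= 1798 or status <> 'current' → 89
loan_id=98: (no match → NULL) → NULL
loan_id=99: rate_bp >= 1798 or status <> 'current' → 85
loan_id=100: rate_bp >= 1798 or status <> 'current' → 27
loan_id=101: rate_bp >= 1798 or status <> 'current' → 36
loan_id=102: rate_bp >= 1798 or status <> 'current' → 94
loan_id=103: rate_bp >= 1798 or status <> 'current' → 55

NULL, 42, 36, 520, 65, 64, 118, 89, NULL, 85, 27, 36, 94, 55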